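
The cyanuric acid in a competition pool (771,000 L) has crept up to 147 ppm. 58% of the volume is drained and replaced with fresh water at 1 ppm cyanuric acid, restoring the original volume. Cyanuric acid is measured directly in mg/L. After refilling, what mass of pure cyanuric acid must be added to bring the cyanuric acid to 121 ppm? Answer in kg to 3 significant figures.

45.2 kg

After draining 58% and refilling: 147 × 0.42 + 1 × 0.58 = 62.32 ppm.
Deficit to target: 121 − 62.32 = 58.68 mg/L.
Mass: 58.68 mg/L × 771,000 L = 45,240 g cyanuric acid.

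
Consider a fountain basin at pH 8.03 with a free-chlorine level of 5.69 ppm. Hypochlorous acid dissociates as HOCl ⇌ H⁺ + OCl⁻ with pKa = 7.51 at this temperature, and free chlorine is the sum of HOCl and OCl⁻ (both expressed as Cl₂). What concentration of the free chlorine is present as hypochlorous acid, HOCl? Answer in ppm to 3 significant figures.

[OCl⁻]/[HOCl] = 10^(pH − pKa) = 10^(8.03 − 7.51) = 10^0.52 = 3.311.
Fraction as HOCl = 1 / (1 + 3.311) = 0.2319.
HOCl = 0.2319 × 5.69 ppm = 1.32 ppm.

1.32 ppm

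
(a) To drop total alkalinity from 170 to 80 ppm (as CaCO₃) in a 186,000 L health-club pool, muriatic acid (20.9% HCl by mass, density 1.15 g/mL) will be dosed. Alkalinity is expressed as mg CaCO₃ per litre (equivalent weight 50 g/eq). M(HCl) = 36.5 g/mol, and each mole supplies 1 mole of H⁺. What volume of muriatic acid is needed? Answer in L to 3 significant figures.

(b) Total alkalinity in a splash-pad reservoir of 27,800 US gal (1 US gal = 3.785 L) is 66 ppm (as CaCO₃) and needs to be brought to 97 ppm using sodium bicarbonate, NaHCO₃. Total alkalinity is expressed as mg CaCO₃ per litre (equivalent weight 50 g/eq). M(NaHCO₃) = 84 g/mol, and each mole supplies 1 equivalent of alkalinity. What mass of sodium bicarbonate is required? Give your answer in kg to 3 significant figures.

(a) Alkalinity to neutralize: (170 − 80) = 90 mg/L as CaCO₃ × 186,000 L = 16,740 g as CaCO₃.
(a) Equivalents of H⁺ required: 16,740 ÷ 50 g/eq = 334.8 eq = 334.8 mol HCl.
(a) Mass of HCl: 334.8 × 36.5 = 12,220 g.
(a) Mass of 20.9% solution: 12,220 / 0.209 = 58,470 g.
(a) Volume: 58,470 g ÷ 1.15 g/mL = 50,840 mL.

(b) Volume: 27,800 US gal × 3.785 L/gal = 105,223 L.
(b) Alkalinity to add: (97 − 66) = 31 mg/L as CaCO₃ × 105,223 L = 3262 g as CaCO₃.
(b) Equivalents: 3262 g ÷ 50 g/eq = 65.24 eq.
(b) NaHCO₃ supplies 1 eq per mole → 65.24 mol.
(b) Mass: 65.24 mol × 84 g/mol = 5480 g.

(a) 50.8 L; (b) 5.48 kg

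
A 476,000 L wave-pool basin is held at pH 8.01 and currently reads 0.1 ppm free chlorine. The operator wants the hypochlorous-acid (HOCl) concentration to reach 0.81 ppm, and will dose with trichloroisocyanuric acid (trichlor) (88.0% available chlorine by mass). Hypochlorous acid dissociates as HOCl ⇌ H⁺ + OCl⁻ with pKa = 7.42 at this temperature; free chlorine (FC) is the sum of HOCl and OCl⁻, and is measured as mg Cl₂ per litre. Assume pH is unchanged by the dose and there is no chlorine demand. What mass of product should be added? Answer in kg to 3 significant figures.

[OCl⁻]/[HOCl] = 10^(pH − pKa) = 10^(8.01 − 7.42) = 3.89; fraction as HOCl = 1/(1 + 3.89) = 0.2045.
Free chlorine required for 0.81 ppm HOCl: 0.81 / 0.2045 = 3.961 ppm.
FC to add: 3.961 − 0.1 = 3.861 mg/L as Cl₂.
Cl₂ equivalent: 3.861 mg/L × 476,000 L = 1838 g.
Product at 88.0% available Cl: 1838 / 0.88 = 2089 g.

2.09 kg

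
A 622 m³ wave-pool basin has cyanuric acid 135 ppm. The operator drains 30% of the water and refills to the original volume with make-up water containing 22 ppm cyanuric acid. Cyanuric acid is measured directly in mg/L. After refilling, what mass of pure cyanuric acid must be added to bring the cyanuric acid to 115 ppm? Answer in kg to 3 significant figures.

8.65 kg

Volume: 622 m³ = 622,000 L.
After draining 30% and refilling: 135 × 0.70 + 22 × 0.30 = 101.1 ppm.
Deficit to target: 115 − 101.1 = 13.9 mg/L.
Mass: 13.9 mg/L × 622,000 L = 8646 g cyanuric acid.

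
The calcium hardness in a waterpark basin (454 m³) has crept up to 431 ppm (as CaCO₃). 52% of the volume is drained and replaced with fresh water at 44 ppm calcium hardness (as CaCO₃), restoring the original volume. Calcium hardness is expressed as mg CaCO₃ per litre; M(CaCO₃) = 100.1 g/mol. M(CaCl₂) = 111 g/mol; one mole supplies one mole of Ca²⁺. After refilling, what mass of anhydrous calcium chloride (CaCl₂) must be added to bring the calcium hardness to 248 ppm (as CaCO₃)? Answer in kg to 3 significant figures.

Volume: 454 m³ = 454,000 L.
After draining 52% and refilling: 431 × 0.48 + 44 × 0.52 = 229.76 ppm.
Deficit to target: 248 − 229.76 = 18.24 mg/L.
As CaCO₃: 18.24 mg/L × 454,000 L = 8281 g; ÷ 100.1 = 82.73 mol Ca²⁺.
Mass: 82.73 × 111 = 9183 g.

9.18 kg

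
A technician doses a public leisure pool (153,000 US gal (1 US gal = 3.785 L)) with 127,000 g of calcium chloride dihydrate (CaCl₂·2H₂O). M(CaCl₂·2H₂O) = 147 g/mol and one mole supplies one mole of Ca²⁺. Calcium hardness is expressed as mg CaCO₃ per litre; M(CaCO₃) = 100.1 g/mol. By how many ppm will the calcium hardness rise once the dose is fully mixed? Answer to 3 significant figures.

149 ppm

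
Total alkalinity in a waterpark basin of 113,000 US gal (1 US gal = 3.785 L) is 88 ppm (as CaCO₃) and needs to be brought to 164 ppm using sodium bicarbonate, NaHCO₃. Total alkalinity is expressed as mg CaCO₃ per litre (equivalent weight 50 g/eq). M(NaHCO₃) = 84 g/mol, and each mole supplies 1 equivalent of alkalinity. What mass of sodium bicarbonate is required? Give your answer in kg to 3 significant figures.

54.6 kg

Volume: 113,000 US gal × 3.785 L/gal = 427,705 L.
Alkalinity to add: (164 − 88) = 76 mg/L as CaCO₃ × 427,705 L = 32,510 g as CaCO₃.
Equivalents: 32,510 g ÷ 50 g/eq = 650.1 eq.
NaHCO₃ supplies 1 eq per mole → 650.1 mol.
Mass: 650.1 mol × 84 g/mol = 54,610 g.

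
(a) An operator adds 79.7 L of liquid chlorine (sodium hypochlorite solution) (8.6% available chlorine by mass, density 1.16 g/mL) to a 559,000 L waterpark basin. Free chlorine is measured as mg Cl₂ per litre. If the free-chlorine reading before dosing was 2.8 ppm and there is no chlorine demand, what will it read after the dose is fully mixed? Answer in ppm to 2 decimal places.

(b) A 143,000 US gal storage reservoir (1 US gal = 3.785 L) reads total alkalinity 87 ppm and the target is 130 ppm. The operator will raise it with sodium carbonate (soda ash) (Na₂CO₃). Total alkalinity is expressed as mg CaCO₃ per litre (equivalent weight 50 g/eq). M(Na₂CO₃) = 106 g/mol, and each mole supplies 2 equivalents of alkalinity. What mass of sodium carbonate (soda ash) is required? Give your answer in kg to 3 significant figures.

(a) Mass of solution: 79.7 L × 1000 mL/L × 1.16 g/mL = 92,450 g.
(a) Available chlorine delivered: 92,450 g × 0.086 = 7951 g as Cl₂.
(a) Concentration rise: 7951 g / 559,000 L = 14.22 mg/L = 14.22 ppm.
(a) Final FC: 2.8 + 14.22 = 17.02 ppm.

(b) Volume: 143,000 US gal × 3.785 L/gal = 541,255 L.
(b) Alkalinity to add: (130 − 87) = 43 mg/L as CaCO₃ × 541,255 L = 23,270 g as CaCO₃.
(b) Equivalents: 23,270 g ÷ 50 g/eq = 465.5 eq.
(b) Each mole of Na₂CO₃ supplies 2 eq, so 465.5 / 2 = 232.7 mol.
(b) Mass: 232.7 mol × 106 g/mol = 24,670 g.

(a) 17.02 ppm; (b) 24.7 kg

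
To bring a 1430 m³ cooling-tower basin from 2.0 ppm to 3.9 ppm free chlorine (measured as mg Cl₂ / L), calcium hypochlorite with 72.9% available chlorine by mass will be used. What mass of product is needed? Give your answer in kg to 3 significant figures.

3.73 kg

Volume: 1430 m³ = 1,430,000 L.
Chlorine deficit: 3.9 − 2.0 = 1.9 ppm = 1.9 mg/L as Cl₂.
Cl₂ equivalent needed: 1.9 mg/L × 1,430,000 L = 2,717,000 mg = 2717 g.
Product at 72.9% available chlorine: 2717 / 0.729 = 3727 g.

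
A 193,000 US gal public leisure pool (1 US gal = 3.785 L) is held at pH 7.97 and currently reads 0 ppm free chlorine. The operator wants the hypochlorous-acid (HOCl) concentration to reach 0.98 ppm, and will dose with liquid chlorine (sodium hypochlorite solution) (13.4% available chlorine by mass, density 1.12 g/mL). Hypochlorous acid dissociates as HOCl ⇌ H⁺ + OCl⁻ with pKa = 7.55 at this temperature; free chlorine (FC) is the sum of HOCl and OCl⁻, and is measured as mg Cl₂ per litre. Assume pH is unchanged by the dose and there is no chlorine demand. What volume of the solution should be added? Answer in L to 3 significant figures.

Volume: 193,000 US gal × 3.785 L/gal = 730,505 L.
[OCl⁻]/[HOCl] = 10^(pH − pKa) = 10^(7.97 − 7.55) = 2.63; fraction as HOCl = 1/(1 + 2.63) = 0.2755.
Free chlorine required for 0.98 ppm HOCl: 0.98 / 0.2755 = 3.558 ppm.
FC to add: 3.558 − 0 = 3.558 mg/L as Cl₂.
Cl₂ equivalent: 3.558 mg/L × 730,505 L = 2599 g.
Product at 13.4% available Cl: 2599 / 0.134 = 19,390 g.
Volume: 19,390 g ÷ 1.12 g/mL = 17,320 mL.

17.3 L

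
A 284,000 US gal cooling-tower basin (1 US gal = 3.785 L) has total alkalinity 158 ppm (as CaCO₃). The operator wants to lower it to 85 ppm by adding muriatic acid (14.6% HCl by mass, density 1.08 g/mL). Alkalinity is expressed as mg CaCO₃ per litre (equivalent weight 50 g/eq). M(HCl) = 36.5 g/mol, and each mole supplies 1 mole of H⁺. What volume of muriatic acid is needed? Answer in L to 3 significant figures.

363 L

Volume: 284,000 US gal × 3.785 L/gal = 1,074,940 L.
Alkalinity to neutralize: (158 − 85) = 73 mg/L as CaCO₃ × 1,074,940 L = 78,470 g as CaCO₃.
Equivalents of H⁺ required: 78,470 ÷ 50 g/eq = 1569 eq = 1569 mol HCl.
Mass of HCl: 1569 × 36.5 = 57,280 g.
Mass of 14.6% solution: 57,280 / 0.146 = 392,400 g.
Volume: 392,400 g ÷ 1.08 g/mL = 363,300 mL.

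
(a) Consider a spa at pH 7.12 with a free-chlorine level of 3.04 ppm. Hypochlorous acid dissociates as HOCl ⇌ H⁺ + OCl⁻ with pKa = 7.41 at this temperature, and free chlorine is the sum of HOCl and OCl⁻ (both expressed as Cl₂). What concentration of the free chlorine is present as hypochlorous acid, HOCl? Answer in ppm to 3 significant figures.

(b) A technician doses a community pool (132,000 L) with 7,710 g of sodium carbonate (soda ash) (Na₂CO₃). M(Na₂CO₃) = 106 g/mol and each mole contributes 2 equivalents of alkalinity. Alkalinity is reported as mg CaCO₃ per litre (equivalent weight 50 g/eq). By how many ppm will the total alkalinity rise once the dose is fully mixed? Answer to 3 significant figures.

(a) 2.01 ppm; (b) 55.1 ppm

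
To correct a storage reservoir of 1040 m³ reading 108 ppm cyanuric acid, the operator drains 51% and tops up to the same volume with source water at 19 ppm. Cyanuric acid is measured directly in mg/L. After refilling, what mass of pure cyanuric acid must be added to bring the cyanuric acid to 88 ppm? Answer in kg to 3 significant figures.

26.4 kg

Volume: 1040 m³ = 1,040,000 L.
After draining 51% and refilling: 108 × 0.49 + 19 × 0.51 = 62.61 ppm.
Deficit to target: 88 − 62.61 = 25.39 mg/L.
Mass: 25.39 mg/L × 1,040,000 L = 26,410 g cyanuric acid.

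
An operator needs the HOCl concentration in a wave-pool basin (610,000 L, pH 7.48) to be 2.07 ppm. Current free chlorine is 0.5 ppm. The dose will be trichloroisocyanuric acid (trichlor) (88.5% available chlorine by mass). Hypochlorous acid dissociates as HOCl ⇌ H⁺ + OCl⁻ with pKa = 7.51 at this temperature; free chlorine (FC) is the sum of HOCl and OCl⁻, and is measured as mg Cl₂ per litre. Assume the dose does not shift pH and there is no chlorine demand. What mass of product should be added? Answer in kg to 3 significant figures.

2.41 kg

[OCl⁻]/[HOCl] = 10^(pH − pKa) = 10^(7.48 − 7.51) = 0.9333; fraction as HOCl = 1/(1 + 0.9333) = 0.5173.
Free chlorine required for 2.07 ppm HOCl: 2.07 / 0.5173 = 4.002 ppm.
FC to add: 4.002 − 0.5 = 3.502 mg/L as Cl₂.
Cl₂ equivalent: 3.502 mg/L × 610,000 L = 2136 g.
Product at 88.5% available Cl: 2136 / 0.885 = 2414 g.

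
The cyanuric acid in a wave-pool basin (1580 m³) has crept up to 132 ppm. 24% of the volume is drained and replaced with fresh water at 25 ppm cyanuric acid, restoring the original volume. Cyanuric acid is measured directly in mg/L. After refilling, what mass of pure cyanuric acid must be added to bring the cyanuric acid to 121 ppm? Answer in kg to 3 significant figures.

Volume: 1580 m³ = 1,580,000 L.
After draining 24% and refilling: 132 × 0.76 + 25 × 0.24 = 106.32 ppm.
Deficit to target: 121 − 106.32 = 14.68 mg/L.
Mass: 14.68 mg/L × 1,580,000 L = 23,190 g cyanuric acid.

23.2 kg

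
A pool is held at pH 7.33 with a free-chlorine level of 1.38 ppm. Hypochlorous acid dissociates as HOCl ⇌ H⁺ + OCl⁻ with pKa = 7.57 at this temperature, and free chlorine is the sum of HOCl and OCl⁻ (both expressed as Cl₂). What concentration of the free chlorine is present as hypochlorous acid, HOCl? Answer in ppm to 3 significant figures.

[OCl⁻]/[HOCl] = 10^(pH − pKa) = 10^(7.33 − 7.57) = 10^-0.24 = 0.5754.
Fraction as HOCl = 1 / (1 + 0.5754) = 0.6347.
HOCl = 0.6347 × 1.38 ppm = 0.8759 ppm.

0.876 ppm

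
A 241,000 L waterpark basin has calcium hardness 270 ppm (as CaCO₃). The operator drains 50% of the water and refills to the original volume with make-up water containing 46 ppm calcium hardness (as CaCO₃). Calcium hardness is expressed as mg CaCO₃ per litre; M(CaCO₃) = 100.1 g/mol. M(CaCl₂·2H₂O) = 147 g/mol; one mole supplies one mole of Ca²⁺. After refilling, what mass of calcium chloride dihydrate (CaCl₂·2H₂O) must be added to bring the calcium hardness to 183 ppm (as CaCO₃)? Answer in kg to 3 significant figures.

8.85 kg

After draining 50% and refilling: 270 × 0.50 + 46 × 0.50 = 158 ppm.
Deficit to target: 183 − 158 = 25 mg/L.
As CaCO₃: 25 mg/L × 241,000 L = 6025 g; ÷ 100.1 = 60.19 mol Ca²⁺.
Mass: 60.19 × 147 = 8848 g.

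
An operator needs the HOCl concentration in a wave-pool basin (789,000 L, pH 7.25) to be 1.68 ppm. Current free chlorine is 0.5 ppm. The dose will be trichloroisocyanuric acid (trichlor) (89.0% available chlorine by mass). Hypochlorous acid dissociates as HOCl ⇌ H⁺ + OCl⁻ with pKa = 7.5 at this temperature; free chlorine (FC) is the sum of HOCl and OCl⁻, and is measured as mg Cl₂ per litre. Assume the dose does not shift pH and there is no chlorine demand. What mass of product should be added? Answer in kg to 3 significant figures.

1.88 kg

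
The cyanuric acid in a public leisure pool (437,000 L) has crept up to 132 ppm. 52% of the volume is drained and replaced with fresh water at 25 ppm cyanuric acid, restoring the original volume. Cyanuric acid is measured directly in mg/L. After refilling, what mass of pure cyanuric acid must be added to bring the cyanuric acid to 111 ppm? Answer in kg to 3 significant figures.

15.1 kg

After draining 52% and refilling: 132 × 0.48 + 25 × 0.52 = 76.36 ppm.
Deficit to target: 111 − 76.36 = 34.64 mg/L.
Mass: 34.64 mg/L × 437,000 L = 15,140 g cyanuric acid.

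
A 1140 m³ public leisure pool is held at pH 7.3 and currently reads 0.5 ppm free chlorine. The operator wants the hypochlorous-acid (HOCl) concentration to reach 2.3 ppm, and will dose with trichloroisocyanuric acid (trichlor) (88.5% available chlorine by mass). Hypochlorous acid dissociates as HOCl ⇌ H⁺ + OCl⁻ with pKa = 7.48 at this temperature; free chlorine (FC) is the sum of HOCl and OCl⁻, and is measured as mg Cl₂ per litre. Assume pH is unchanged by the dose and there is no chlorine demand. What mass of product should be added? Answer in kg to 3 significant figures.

Volume: 1140 m³ = 1,140,000 L.
[OCl⁻]/[HOCl] = 10^(pH − pKa) = 10^(7.3 − 7.48) = 0.6607; fraction as HOCl = 1/(1 + 0.6607) = 0.6022.
Free chlorine required for 2.3 ppm HOCl: 2.3 / 0.6022 = 3.82 ppm.
FC to add: 3.82 − 0.5 = 3.32 mg/L as Cl₂.
Cl₂ equivalent: 3.32 mg/L × 1,140,000 L = 3784 g.
Product at 88.5% available Cl: 3784 / 0.885 = 4276 g.

4.28 kg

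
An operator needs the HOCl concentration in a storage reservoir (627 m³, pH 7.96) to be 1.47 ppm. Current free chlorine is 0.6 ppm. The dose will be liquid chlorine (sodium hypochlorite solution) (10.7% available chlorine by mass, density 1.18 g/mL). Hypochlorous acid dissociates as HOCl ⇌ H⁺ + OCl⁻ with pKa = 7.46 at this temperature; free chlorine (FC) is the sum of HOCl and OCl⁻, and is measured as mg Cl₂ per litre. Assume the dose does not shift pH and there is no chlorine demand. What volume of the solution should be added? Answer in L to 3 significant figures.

27.4 L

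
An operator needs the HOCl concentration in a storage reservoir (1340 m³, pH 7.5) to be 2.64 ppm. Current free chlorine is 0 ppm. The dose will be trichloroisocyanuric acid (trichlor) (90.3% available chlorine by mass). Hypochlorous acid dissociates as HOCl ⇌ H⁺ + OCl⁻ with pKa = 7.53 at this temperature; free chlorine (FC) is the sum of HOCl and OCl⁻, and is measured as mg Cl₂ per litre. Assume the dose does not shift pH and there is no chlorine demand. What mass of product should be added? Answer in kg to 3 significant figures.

Volume: 1340 m³ = 1,340,000 L.
[OCl⁻]/[HOCl] = 10^(pH − pKa) = 10^(7.5 − 7.53) = 0.9333; fraction as HOCl = 1/(1 + 0.9333) = 0.5173.
Free chlorine required for 2.64 ppm HOCl: 2.64 / 0.5173 = 5.104 ppm.
FC to add: 5.104 − 0 = 5.104 mg/L as Cl₂.
Cl₂ equivalent: 5.104 mg/L × 1,340,000 L = 6839 g.
Product at 90.3% available Cl: 6839 / 0.903 = 7574 g.

7.57 kg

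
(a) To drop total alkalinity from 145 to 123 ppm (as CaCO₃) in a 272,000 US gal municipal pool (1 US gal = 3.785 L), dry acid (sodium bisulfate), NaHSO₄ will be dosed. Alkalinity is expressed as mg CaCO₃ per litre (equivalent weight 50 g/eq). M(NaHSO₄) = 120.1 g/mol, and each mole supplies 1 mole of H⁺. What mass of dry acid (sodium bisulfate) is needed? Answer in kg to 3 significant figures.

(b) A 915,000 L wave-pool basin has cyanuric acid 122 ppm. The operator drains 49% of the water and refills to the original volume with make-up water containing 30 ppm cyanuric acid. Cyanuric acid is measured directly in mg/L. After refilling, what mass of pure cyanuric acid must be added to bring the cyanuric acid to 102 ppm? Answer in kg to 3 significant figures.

(a) 54.4 kg; (b) 22.9 kg

(a) Volume: 272,000 US gal × 3.785 L/gal = 1,029,520 L.
(a) Alkalinity to neutralize: (145 − 123) = 22 mg/L as CaCO₃ × 1,029,520 L = 22,650 g as CaCO₃.
(a) Equivalents of H⁺ required: 22,650 ÷ 50 g/eq = 453 eq = 453 mol NaHSO₄.
(a) Mass of NaHSO₄: 453 × 120.1 = 54,400 g.

(b) After draining 49% and refilling: 122 × 0.51 + 30 × 0.49 = 76.92 ppm.
(b) Deficit to target: 102 − 76.92 = 25.08 mg/L.
(b) Mass: 25.08 mg/L × 915,000 L = 22,950 g cyanuric acid.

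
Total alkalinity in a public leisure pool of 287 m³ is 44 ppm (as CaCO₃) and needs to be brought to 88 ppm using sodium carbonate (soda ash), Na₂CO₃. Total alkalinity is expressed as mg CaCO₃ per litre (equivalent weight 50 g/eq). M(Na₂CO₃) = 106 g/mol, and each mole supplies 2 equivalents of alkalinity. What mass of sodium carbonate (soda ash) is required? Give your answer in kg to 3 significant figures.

13.4 kg

Volume: 287 m³ = 287,000 L.
Alkalinity to add: (88 − 44) = 44 mg/L as CaCO₃ × 287,000 L = 12,630 g as CaCO₃.
Equivalents: 12,630 g ÷ 50 g/eq = 252.6 eq.
Each mole of Na₂CO₃ supplies 2 eq, so 252.6 / 2 = 126.3 mol.
Mass: 126.3 mol × 106 g/mol = 13,390 g.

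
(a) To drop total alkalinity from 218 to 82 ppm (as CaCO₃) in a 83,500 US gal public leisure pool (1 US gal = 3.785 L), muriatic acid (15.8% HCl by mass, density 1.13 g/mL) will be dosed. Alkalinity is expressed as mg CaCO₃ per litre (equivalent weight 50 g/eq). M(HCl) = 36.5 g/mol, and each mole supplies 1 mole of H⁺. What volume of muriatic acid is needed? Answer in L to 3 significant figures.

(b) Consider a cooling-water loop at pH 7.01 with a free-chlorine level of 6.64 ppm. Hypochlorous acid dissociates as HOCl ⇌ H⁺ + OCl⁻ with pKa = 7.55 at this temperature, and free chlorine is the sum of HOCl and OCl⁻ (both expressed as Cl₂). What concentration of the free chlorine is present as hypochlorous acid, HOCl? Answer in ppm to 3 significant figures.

(a) Volume: 83,500 US gal × 3.785 L/gal = 316,048 L.
(a) Alkalinity to neutralize: (218 − 82) = 136 mg/L as CaCO₃ × 316,048 L = 42,980 g as CaCO₃.
(a) Equivalents of H⁺ required: 42,980 ÷ 50 g/eq = 859.6 eq = 859.6 mol HCl.
(a) Mass of HCl: 859.6 × 36.5 = 31,380 g.
(a) Mass of 15.8% solution: 31,380 / 0.158 = 198,600 g.
(a) Volume: 198,600 g ÷ 1.13 g/mL = 175,700 mL.

(b) [OCl⁻]/[HOCl] = 10^(pH − pKa) = 10^(7.01 − 7.55) = 10^-0.54 = 0.2884.
(b) Fraction as HOCl = 1 / (1 + 0.2884) = 0.7762.
(b) HOCl = 0.7762 × 6.64 ppm = 5.154 ppm.

(a) 176 L; (b) 5.15 ppm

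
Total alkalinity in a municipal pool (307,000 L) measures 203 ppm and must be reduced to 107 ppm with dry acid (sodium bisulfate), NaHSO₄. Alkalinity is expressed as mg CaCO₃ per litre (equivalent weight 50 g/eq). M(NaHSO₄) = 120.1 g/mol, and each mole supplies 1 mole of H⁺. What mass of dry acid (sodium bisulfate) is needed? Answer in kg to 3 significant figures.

Alkalinity to neutralize: (203 − 107) = 96 mg/L as CaCO₃ × 307,000 L = 29,470 g as CaCO₃.
Equivalents of H⁺ required: 29,470 ÷ 50 g/eq = 589.4 eq = 589.4 mol NaHSO₄.
Mass of NaHSO₄: 589.4 × 120.1 = 70,790 g.

70.8 kg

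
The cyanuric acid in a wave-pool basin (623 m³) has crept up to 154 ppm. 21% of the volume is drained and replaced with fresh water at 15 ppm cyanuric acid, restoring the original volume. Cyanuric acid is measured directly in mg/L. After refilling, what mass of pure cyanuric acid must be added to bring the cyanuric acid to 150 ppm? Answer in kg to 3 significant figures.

Volume: 623 m³ = 623,000 L.
After draining 21% and refilling: 154 × 0.79 + 15 × 0.21 = 124.81 ppm.
Deficit to target: 150 − 124.81 = 25.19 mg/L.
Mass: 25.19 mg/L × 623,000 L = 15,690 g cyanuric acid.

15.7 kg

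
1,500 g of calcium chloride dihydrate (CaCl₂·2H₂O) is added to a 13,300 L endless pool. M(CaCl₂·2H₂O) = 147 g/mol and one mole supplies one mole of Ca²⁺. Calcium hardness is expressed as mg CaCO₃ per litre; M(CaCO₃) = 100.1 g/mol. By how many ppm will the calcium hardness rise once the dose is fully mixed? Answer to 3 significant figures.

Moles of Ca²⁺: 1,500 g ÷ 147 g/mol = 10.2 mol.
As CaCO₃: 10.2 mol × 100.1 g/mol = 1021 g.
Rise: 1021 g / 13,300 L × 1000 = 76.8 mg/L.

76.8 ppm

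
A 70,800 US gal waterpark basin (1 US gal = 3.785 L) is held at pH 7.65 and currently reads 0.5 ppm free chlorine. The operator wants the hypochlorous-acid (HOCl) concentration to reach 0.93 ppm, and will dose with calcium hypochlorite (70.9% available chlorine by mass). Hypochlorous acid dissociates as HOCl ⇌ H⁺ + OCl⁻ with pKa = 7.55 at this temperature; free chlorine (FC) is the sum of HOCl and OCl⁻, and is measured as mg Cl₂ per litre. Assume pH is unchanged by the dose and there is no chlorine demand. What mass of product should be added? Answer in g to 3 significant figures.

605 g

Volume: 70,800 US gal × 3.785 L/gal = 267,978 L.
[OCl⁻]/[HOCl] = 10^(pH − pKa) = 10^(7.65 − 7.55) = 1.259; fraction as HOCl = 1/(1 + 1.259) = 0.4427.
Free chlorine required for 0.93 ppm HOCl: 0.93 / 0.4427 = 2.101 ppm.
FC to add: 2.101 − 0.5 = 1.601 mg/L as Cl₂.
Cl₂ equivalent: 1.601 mg/L × 267,978 L = 429 g.
Product at 70.9% available Cl: 429 / 0.709 = 605 g.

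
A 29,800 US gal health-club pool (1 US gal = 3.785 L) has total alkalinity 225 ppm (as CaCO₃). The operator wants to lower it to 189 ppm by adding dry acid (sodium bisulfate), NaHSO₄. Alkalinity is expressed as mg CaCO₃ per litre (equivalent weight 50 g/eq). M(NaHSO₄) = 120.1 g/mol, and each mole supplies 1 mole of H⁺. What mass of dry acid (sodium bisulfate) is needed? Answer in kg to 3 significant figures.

9.75 kg

Volume: 29,800 US gal × 3.785 L/gal = 112,793 L.
Alkalinity to neutralize: (225 − 189) = 36 mg/L as CaCO₃ × 112,793 L = 4061 g as CaCO₃.
Equivalents of H⁺ required: 4061 ÷ 50 g/eq = 81.21 eq = 81.21 mol NaHSO₄.
Mass of NaHSO₄: 81.21 × 120.1 = 9753 g.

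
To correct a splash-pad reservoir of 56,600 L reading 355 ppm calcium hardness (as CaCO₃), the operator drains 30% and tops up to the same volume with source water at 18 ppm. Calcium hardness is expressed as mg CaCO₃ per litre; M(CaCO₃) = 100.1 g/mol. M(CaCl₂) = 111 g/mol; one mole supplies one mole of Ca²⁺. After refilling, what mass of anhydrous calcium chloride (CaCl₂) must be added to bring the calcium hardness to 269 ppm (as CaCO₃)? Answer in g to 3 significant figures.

948 g

After draining 30% and refilling: 355 × 0.70 + 18 × 0.30 = 253.9 ppm.
Deficit to target: 269 − 253.9 = 15.1 mg/L.
As CaCO₃: 15.1 mg/L × 56,600 L = 854.7 g; ÷ 100.1 = 8.538 mol Ca²⁺.
Mass: 8.538 × 111 = 947.7 g.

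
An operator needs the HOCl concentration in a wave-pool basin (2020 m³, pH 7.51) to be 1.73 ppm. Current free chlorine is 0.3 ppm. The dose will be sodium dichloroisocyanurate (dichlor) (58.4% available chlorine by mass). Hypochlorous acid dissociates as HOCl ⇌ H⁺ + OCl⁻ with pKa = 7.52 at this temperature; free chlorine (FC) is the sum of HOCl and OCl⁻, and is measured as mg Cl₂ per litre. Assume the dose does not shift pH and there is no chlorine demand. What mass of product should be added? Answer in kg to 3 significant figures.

10.8 kg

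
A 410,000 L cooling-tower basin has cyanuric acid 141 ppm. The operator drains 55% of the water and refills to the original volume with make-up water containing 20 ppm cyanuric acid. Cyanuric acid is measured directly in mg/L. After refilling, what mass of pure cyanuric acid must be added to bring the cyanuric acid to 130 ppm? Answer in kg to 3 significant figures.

22.8 kg

After draining 55% and refilling: 141 × 0.45 + 20 × 0.55 = 74.45 ppm.
Deficit to target: 130 − 74.45 = 55.55 mg/L.
Mass: 55.55 mg/L × 410,000 L = 22,780 g cyanuric acid.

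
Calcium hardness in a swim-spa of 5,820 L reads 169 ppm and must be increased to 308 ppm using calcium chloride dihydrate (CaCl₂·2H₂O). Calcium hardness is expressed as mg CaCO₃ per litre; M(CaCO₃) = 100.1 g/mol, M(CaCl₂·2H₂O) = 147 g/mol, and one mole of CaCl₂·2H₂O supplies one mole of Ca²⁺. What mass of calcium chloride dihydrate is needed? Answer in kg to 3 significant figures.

1.19 kg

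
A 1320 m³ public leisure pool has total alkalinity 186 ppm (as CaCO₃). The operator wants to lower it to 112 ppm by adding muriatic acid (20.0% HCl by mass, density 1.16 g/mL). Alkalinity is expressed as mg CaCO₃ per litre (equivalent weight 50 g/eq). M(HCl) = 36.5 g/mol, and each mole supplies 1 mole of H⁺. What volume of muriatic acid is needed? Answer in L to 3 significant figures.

307 L

Volume: 1320 m³ = 1,320,000 L.
Alkalinity to neutralize: (186 − 112) = 74 mg/L as CaCO₃ × 1,320,000 L = 97,680 g as CaCO₃.
Equivalents of H⁺ required: 97,680 ÷ 50 g/eq = 1954 eq = 1954 mol HCl.
Mass of HCl: 1954 × 36.5 = 71,310 g.
Mass of 20.0% solution: 71,310 / 0.2 = 356,500 g.
Volume: 356,500 g ÷ 1.16 g/mL = 307,400 mL.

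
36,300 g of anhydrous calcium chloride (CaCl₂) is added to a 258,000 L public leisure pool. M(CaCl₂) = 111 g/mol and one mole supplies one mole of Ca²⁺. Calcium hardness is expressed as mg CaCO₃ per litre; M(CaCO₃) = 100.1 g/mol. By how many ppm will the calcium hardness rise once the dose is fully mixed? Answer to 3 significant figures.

127 ppm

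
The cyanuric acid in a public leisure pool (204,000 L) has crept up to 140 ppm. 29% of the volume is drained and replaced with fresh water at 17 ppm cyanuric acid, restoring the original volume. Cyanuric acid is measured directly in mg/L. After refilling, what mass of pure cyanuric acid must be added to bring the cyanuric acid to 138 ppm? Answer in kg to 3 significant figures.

6.87 kg

After draining 29% and refilling: 140 × 0.71 + 17 × 0.29 = 104.33 ppm.
Deficit to target: 138 − 104.33 = 33.67 mg/L.
Mass: 33.67 mg/L × 204,000 L = 6869 g cyanuric acid.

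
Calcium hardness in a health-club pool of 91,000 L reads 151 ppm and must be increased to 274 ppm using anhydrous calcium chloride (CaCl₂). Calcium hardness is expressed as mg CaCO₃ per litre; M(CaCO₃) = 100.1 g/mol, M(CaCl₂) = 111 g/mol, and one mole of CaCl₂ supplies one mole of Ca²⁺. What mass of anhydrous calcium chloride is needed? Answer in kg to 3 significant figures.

12.4 kg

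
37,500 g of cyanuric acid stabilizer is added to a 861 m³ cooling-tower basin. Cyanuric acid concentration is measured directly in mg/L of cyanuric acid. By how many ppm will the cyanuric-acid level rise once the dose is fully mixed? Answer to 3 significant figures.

43.6 ppm

Volume: 861 m³ = 861,000 L.
Rise: 37,500 g / 861,000 L × 1000 = 43.55 mg/L.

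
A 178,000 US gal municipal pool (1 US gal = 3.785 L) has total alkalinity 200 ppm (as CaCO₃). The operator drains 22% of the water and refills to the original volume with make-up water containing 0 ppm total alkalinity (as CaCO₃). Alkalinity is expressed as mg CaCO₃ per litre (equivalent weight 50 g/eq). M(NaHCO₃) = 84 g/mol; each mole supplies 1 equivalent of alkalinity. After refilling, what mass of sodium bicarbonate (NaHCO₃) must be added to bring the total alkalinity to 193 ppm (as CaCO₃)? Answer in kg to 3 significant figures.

Volume: 178,000 US gal × 3.785 L/gal = 673,730 L.
After draining 22% and refilling: 200 × 0.78 + 0 × 0.22 = 156 ppm.
Deficit to target: 193 − 156 = 37 mg/L.
As CaCO₃: 37 mg/L × 673,730 L = 24,930 g; ÷ 50 g/eq ÷ 1 = 498.6 mol NaHCO₃.
Mass: 498.6 × 84 = 41,880 g.

41.9 kg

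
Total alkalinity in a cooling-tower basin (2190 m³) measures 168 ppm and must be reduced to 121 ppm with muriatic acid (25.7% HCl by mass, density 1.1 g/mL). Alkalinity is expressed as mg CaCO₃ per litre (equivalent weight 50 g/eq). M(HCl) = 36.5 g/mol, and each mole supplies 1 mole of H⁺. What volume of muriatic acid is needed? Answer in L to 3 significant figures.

266 L

Volume: 2190 m³ = 2,190,000 L.
Alkalinity to neutralize: (168 − 121) = 47 mg/L as CaCO₃ × 2,190,000 L = 102,900 g as CaCO₃.
Equivalents of H⁺ required: 102,900 ÷ 50 g/eq = 2059 eq = 2059 mol HCl.
Mass of HCl: 2059 × 36.5 = 75,140 g.
Mass of 25.7% solution: 75,140 / 0.257 = 292,400 g.
Volume: 292,400 g ÷ 1.1 g/mL = 265,800 mL.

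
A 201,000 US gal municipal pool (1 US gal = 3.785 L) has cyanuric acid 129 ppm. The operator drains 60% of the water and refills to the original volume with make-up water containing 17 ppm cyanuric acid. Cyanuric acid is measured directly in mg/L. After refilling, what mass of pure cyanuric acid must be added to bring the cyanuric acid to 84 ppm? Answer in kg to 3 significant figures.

16.9 kg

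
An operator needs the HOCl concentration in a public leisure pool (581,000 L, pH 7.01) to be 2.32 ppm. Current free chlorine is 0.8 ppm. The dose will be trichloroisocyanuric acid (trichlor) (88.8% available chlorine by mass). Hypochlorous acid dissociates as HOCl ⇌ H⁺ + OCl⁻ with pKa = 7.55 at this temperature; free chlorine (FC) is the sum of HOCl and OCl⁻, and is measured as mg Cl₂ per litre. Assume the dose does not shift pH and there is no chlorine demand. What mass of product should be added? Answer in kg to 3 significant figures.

1.43 kg

[OCl⁻]/[HOCl] = 10^(pH − pKa) = 10^(7.01 − 7.55) = 0.2884; fraction as HOCl = 1/(1 + 0.2884) = 0.7762.
Free chlorine required for 2.32 ppm HOCl: 2.32 / 0.7762 = 2.989 ppm.
FC to add: 2.989 − 0.8 = 2.189 mg/L as Cl₂.
Cl₂ equivalent: 2.189 mg/L × 581,000 L = 1272 g.
Product at 88.8% available Cl: 1272 / 0.888 = 1432 g.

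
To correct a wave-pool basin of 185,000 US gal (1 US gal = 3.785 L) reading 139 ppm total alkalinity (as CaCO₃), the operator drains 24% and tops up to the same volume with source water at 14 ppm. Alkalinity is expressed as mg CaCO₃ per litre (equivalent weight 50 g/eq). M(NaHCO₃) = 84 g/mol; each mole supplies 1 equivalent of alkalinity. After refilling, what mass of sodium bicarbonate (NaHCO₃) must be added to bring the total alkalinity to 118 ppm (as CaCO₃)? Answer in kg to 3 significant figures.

Volume: 185,000 US gal × 3.785 L/gal = 700,225 L.
After draining 24% and refilling: 139 × 0.76 + 14 × 0.24 = 109 ppm.
Deficit to target: 118 − 109 = 9 mg/L.
As CaCO₃: 9 mg/L × 700,225 L = 6302 g; ÷ 50 g/eq ÷ 1 = 126 mol NaHCO₃.
Mass: 126 × 84 = 10,590 g.

10.6 kg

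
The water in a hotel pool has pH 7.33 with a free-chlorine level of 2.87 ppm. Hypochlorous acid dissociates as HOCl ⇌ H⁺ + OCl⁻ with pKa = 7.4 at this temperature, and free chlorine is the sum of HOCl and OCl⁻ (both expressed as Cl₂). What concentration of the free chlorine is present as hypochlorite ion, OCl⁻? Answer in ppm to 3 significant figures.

1.32 ppm

[OCl⁻]/[HOCl] = 10^(pH − pKa) = 10^(7.33 − 7.4) = 10^-0.07 = 0.8511.
Fraction as HOCl = 1 / (1 + 0.8511) = 0.5402.
OCl⁻ = (1 − 0.5402) × 2.87 ppm = 1.32 ppm.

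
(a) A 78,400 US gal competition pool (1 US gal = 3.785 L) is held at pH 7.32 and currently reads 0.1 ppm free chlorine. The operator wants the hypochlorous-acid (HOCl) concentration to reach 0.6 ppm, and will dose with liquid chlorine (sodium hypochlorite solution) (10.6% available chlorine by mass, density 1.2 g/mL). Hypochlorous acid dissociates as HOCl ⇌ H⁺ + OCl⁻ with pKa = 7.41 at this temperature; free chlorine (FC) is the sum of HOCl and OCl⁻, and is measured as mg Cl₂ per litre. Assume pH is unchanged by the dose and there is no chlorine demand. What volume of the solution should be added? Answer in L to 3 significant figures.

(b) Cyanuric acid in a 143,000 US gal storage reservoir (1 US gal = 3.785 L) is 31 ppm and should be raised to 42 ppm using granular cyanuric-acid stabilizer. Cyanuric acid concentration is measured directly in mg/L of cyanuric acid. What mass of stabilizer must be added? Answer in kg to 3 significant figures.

(a) Volume: 78,400 US gal × 3.785 L/gal = 296,744 L.
(a) [OCl⁻]/[HOCl] = 10^(pH − pKa) = 10^(7.32 − 7.41) = 0.8128; fraction as HOCl = 1/(1 + 0.8128) = 0.5516.
(a) Free chlorine required for 0.6 ppm HOCl: 0.6 / 0.5516 = 1.088 ppm.
(a) FC to add: 1.088 − 0.1 = 0.9877 mg/L as Cl₂.
(a) Cl₂ equivalent: 0.9877 mg/L × 296,744 L = 293.1 g.
(a) Product at 10.6% available Cl: 293.1 / 0.106 = 2765 g.
(a) Volume: 2765 g ÷ 1.2 g/mL = 2304 mL.

(b) Volume: 143,000 US gal × 3.785 L/gal = 541,255 L.
(b) CYA to add: (42 − 31) = 11 mg/L × 541,255 L = 5954 g cyanuric acid.

(a) 2.30 L; (b) 5.95 kg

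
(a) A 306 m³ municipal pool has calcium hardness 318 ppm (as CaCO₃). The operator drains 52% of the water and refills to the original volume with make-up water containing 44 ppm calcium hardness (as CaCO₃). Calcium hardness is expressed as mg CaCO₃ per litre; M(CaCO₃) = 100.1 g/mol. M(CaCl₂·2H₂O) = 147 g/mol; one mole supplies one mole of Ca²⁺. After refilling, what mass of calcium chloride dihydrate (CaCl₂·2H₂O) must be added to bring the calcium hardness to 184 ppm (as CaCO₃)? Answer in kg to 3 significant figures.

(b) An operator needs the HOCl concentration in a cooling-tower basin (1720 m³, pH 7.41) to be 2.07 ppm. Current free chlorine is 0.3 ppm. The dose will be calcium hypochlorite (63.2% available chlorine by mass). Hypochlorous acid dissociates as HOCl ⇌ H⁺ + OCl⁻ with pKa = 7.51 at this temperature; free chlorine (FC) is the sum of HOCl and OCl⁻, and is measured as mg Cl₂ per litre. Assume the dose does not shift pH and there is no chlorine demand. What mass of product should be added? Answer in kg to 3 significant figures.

(a) Volume: 306 m³ = 306,000 L.
(a) After draining 52% and refilling: 318 × 0.48 + 44 × 0.52 = 175.52 ppm.
(a) Deficit to target: 184 − 175.52 = 8.48 mg/L.
(a) As CaCO₃: 8.48 mg/L × 306,000 L = 2595 g; ÷ 100.1 = 25.92 mol Ca²⁺.
(a) Mass: 25.92 × 147 = 3811 g.

(b) Volume: 1720 m³ = 1,720,000 L.
(b) [OCl⁻]/[HOCl] = 10^(pH − pKa) = 10^(7.41 − 7.51) = 0.7943; fraction as HOCl = 1/(1 + 0.7943) = 0.5573.
(b) Free chlorine required for 2.07 ppm HOCl: 2.07 / 0.5573 = 3.714 ppm.
(b) FC to add: 3.714 − 0.3 = 3.414 mg/L as Cl₂.
(b) Cl₂ equivalent: 3.414 mg/L × 1,720,000 L = 5873 g.
(b) Product at 63.2% available Cl: 5873 / 0.632 = 9292 g.

(a) 3.81 kg; (b) 9.29 kg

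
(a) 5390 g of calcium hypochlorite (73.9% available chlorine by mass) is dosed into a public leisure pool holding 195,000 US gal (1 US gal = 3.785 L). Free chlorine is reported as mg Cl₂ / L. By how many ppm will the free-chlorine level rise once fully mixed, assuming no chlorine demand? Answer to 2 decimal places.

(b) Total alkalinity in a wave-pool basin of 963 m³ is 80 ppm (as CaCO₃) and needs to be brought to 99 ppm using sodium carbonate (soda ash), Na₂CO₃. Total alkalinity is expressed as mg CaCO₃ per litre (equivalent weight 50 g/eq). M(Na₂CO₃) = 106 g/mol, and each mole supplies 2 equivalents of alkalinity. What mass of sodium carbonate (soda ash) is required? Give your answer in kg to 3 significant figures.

(a) Volume: 195,000 US gal × 3.785 L/gal = 738,075 L.
(a) Available chlorine delivered: 5390 g × 0.739 = 3983 g as Cl₂.
(a) Concentration rise: 3983 g / 738,075 L = 5.397 mg/L = 5.40 ppm.

(b) Volume: 963 m³ = 963,000 L.
(b) Alkalinity to add: (99 − 80) = 19 mg/L as CaCO₃ × 963,000 L = 18,300 g as CaCO₃.
(b) Equivalents: 18,300 g ÷ 50 g/eq = 365.9 eq.
(b) Each mole of Na₂CO₃ supplies 2 eq, so 365.9 / 2 = 183 mol.
(b) Mass: 183 mol × 106 g/mol = 19,390 g.

(a) 5.40 ppm; (b) 19.4 kg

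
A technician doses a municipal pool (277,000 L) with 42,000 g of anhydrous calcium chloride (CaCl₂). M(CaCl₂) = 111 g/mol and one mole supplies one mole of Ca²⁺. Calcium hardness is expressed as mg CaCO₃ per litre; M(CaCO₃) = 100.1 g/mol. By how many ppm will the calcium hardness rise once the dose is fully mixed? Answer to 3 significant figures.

Moles of Ca²⁺: 42,000 g ÷ 111 g/mol = 378.4 mol.
As CaCO₃: 378.4 mol × 100.1 g/mol = 37,880 g.
Rise: 37,880 g / 277,000 L × 1000 = 136.7 mg/L.

137 ppm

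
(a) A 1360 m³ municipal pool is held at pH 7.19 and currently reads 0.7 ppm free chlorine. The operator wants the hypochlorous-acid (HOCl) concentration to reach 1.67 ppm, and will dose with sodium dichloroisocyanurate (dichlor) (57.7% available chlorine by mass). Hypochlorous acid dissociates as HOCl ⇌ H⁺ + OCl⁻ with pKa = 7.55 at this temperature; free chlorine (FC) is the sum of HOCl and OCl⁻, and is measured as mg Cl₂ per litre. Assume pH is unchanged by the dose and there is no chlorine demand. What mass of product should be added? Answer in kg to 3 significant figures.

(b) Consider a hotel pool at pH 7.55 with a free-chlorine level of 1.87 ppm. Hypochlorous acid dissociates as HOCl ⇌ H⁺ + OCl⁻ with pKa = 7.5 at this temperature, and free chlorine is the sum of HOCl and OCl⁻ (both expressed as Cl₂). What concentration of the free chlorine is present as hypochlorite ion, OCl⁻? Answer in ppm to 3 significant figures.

(a) 4.00 kg; (b) 0.989 ppm

(a) Volume: 1360 m³ = 1,360,000 L.
(a) [OCl⁻]/[HOCl] = 10^(pH − pKa) = 10^(7.19 − 7.55) = 0.4365; fraction as HOCl = 1/(1 + 0.4365) = 0.6961.
(a) Free chlorine required for 1.67 ppm HOCl: 1.67 / 0.6961 = 2.399 ppm.
(a) FC to add: 2.399 − 0.7 = 1.699 mg/L as Cl₂.
(a) Cl₂ equivalent: 1.699 mg/L × 1,360,000 L = 2311 g.
(a) Product at 57.7% available Cl: 2311 / 0.577 = 4005 g.

(b) [OCl⁻]/[HOCl] = 10^(pH − pKa) = 10^(7.55 − 7.5) = 10^0.05 = 1.122.
(b) Fraction as HOCl = 1 / (1 + 1.122) = 0.4712.
(b) OCl⁻ = (1 − 0.4712) × 1.87 ppm = 0.9888 ppm.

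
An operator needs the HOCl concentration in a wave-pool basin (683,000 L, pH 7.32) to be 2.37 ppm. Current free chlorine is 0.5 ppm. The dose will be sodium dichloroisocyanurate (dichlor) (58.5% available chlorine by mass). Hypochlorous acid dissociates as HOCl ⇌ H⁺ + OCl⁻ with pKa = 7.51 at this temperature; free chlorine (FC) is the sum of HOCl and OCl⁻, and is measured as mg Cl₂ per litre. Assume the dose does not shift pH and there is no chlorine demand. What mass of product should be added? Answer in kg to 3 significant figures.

[OCl⁻]/[HOCl] = 10^(pH − pKa) = 10^(7.32 − 7.51) = 0.6457; fraction as HOCl = 1/(1 + 0.6457) = 0.6077.
Free chlorine required for 2.37 ppm HOCl: 2.37 / 0.6077 = 3.9 ppm.
FC to add: 3.9 − 0.5 = 3.4 mg/L as Cl₂.
Cl₂ equivalent: 3.4 mg/L × 683,000 L = 2322 g.
Product at 58.5% available Cl: 2322 / 0.585 = 3970 g.

3.97 kg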